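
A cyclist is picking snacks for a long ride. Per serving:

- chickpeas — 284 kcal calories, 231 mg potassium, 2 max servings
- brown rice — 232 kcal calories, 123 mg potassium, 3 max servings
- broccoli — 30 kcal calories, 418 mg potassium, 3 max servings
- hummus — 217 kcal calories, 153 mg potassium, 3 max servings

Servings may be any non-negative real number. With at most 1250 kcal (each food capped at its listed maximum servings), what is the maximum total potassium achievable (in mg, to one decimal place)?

2133.4 mg

Potassium per kcal: broccoli 13.93, chickpeas 0.8134, hummus 0.7051, brown rice 0.5302.
Take 3 servings of broccoli: uses 90 kcal, +1254.0 mg potassium (running total 1254.0 mg).
Take 2 servings of chickpeas: uses 568 kcal, +462.0 mg potassium (running total 1716.0 mg).
Take 2.728 servings of hummus: uses 592 kcal, +417.4 mg potassium (running total 2133.4 mg).
Filling greedily by potassium-per-kcal is optimal for one linear limit, giving 2133.4 mg.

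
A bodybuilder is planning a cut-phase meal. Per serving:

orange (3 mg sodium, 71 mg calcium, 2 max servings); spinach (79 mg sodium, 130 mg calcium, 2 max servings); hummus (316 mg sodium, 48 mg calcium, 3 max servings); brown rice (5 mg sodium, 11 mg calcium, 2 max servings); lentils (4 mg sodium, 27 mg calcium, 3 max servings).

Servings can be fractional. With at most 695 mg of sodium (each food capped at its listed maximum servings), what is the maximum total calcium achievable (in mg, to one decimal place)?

Calcium per mg sodium: orange 23.67, lentils 6.75, brown rice 2.2, spinach 1.646, hummus 0.1519.
Take 2 servings of orange: uses 6 mg sodium, +142.0 mg calcium (running total 142.0 mg).
Take 3 servings of lentils: uses 12 mg sodium, +81.0 mg calcium (running total 223.0 mg).
Take 2 servings of brown rice: uses 10 mg sodium, +22.0 mg calcium (running total 245.0 mg).
Take 2 servings of spinach: uses 158 mg sodium, +260.0 mg calcium (running total 505.0 mg).
Take 1.611 servings of hummus: uses 509 mg sodium, +77.3 mg calcium (running total 582.3 mg).
Filling greedily by calcium-per-mg sodium is optimal for one linear limit, giving 582.3 mg.

582.3 mg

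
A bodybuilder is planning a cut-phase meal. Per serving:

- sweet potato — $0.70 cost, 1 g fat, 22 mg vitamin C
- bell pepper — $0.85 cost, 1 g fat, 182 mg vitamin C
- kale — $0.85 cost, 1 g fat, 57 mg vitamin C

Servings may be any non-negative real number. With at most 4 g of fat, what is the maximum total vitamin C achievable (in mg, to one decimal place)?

728.0 mg

Vitamin C per g fat: bell pepper 182, kale 57, sweet potato 22.
With no serving limits, spend the whole fat allowance on bell pepper: 4 g / 1 g × 182 mg = 728.0 mg.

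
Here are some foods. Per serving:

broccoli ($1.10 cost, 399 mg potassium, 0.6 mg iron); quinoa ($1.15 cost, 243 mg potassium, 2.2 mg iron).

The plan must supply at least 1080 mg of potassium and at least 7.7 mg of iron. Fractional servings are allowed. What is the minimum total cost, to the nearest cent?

$4.57

An LP optimum is at a vertex; with two nutrient constraints at most two foods are used. Check each candidate.
broccoli only: max(1080/399, 7.7/0.6) = 12.83 servings → $14.12.
quinoa only: max(1080/243, 7.7/2.2) = 4.444 servings → $5.11.
broccoli + quinoa with both tight: 0.6898 servings and 3.312 servings → $4.57.
The minimum over all feasible corners is $4.57.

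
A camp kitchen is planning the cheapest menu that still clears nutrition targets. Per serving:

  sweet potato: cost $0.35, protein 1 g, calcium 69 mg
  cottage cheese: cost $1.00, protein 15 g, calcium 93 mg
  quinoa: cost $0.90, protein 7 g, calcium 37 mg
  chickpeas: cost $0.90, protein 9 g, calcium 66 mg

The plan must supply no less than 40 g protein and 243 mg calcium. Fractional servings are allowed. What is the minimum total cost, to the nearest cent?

$2.67

With two linear requirements the optimum uses one or two foods; enumerate the corners.
sweet potato only: max(40/1, 243/69) = 40 servings → $14.00.
cottage cheese only: max(40/15, 243/93) = 2.667 servings → $2.67.
quinoa only: max(40/7, 243/37) = 6.568 servings → $5.91.
chickpeas only: max(40/9, 243/66) = 4.444 servings → $4.00.
sweet potato + cottage cheese: intersection lies outside the first quadrant.
sweet potato + quinoa with both tight: 0.4955 servings and 5.643 servings → $5.25.
sweet potato + chickpeas: intersection lies outside the first quadrant.
cottage cheese + quinoa with both tight: 2.302 servings and 0.7812 servings → $3.01.
cottage cheese + chickpeas with both targets exact would need a negative amount; discard.
quinoa + chickpeas with both tight: 3.512 servings and 1.713 servings → $4.70.
The minimum over all feasible corners is $2.67.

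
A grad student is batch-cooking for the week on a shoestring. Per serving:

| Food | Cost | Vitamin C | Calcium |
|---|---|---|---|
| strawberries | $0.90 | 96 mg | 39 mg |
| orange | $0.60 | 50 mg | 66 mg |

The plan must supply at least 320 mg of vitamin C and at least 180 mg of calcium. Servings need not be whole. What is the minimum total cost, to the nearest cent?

Minimising a linear cost over {vitamin C ≥ 320, calcium ≥ 180, servings ≥ 0} — the optimum is at a vertex, using one or two foods.
strawberries only: max(320/96, 180/39) = 4.615 servings → $4.15.
orange only: max(320/50, 180/66) = 6.4 servings → $3.84.
strawberries + orange with both tight: 2.763 servings and 1.094 servings → $3.14.
Cheapest feasible corner: $3.14.

$3.14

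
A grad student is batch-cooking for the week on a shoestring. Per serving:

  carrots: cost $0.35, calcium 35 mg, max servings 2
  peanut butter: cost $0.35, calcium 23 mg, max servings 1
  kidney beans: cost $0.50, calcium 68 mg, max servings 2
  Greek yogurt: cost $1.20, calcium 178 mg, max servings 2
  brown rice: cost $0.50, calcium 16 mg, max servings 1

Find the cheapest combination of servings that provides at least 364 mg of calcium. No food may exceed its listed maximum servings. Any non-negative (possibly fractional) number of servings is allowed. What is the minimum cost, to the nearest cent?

Cost per mg of calcium: Greek yogurt $0.0067, kidney beans $0.0074, carrots $0.0100, peanut butter $0.0152, brown rice $0.0312.
Take 2 servings of Greek yogurt: +356.0 mg calcium for $2.40 (total $2.40, still need 8.0 mg).
Take 0.1176 servings of kidney beans: +8.0 mg calcium for $0.06 (total $2.46, still need 0.0 mg).
Greedy by cheapest-per-mg is optimal for a single linear constraint, so the minimum cost is $2.46.

$2.46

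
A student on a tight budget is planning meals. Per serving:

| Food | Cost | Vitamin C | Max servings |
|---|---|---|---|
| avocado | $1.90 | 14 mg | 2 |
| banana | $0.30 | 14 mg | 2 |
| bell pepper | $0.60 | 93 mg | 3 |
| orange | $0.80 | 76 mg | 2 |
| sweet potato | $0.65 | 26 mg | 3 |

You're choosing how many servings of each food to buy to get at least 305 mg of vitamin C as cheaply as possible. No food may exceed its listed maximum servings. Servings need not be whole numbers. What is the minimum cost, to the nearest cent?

Cost per mg of vitamin C: bell pepper $0.0065, orange $0.0105, banana $0.0214, sweet potato $0.0250, avocado $0.1357.
Take 3 servings of bell pepper: +279.0 mg vitamin C for $1.80 (total $1.80, still need 26.0 mg).
Take 0.3421 servings of orange: +26.0 mg vitamin C for $0.27 (total $2.07, still need 0.0 mg).
Filling from the cheapest source first is optimal under one linear minimum: $2.07.

$2.07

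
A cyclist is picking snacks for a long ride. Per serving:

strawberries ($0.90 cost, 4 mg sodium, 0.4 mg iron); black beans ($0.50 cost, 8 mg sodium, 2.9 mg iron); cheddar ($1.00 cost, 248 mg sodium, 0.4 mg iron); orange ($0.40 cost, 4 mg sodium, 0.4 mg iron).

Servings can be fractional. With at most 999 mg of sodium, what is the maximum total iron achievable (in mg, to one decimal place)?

362.1 mg

Iron per mg sodium: black beans 0.3625, strawberries 0.1, orange 0.1, cheddar 0.001613.
With no serving limits, spend the whole sodium allowance on black beans: 999 mg / 8 mg × 2.9 mg = 362.1 mg.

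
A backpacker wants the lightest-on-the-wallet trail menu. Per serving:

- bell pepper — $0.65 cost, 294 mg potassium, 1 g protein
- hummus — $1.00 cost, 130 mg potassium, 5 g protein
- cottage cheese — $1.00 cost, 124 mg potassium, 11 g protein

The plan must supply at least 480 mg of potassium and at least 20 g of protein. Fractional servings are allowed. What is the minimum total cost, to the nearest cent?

$2.32

bell pepper only: max(480/294, 20/1) = 20 servings → $13.00.
hummus only: max(480/130, 20/5) = 4 servings → $4.00.
cottage cheese only: max(480/124, 20/11) = 3.871 servings → $3.87.
bell pepper + hummus with both targets exact would need a negative amount; discard.
bell pepper + cottage cheese with both tight: 0.9003 servings and 1.736 servings → $2.32.
hummus + cottage cheese with both tight: 3.457 servings and 0.2469 servings → $3.70.
Cheapest feasible corner: $2.32.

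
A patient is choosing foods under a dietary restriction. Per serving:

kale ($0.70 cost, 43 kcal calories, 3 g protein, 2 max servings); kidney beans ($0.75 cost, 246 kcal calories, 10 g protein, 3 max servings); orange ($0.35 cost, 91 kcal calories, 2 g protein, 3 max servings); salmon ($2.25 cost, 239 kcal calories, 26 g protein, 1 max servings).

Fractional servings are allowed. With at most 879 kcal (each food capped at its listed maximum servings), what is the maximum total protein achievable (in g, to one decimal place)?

Protein per kcal: salmon 0.1088, kale 0.06977, kidney beans 0.04065, orange 0.02198.
Take 1 serving of salmon: uses 239 kcal, +26.0 g protein (running total 26.0 g).
Take 2 servings of kale: uses 86 kcal, +6.0 g protein (running total 32.0 g).
Take 2.252 servings of kidney beans: uses 554 kcal, +22.5 g protein (running total 54.5 g).
Filling greedily by protein-per-kcal is optimal for one linear limit, giving 54.5 g.

54.5 g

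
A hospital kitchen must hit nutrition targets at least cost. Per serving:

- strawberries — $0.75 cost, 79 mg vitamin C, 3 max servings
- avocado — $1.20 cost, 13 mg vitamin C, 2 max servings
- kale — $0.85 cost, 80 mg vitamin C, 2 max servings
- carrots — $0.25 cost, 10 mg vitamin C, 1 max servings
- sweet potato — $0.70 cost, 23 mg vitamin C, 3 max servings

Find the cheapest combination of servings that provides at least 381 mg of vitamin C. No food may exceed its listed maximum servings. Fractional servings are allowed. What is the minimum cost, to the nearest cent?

$3.78

Cost per mg of vitamin C: strawberries $0.0095, kale $0.0106, carrots $0.0250, sweet potato $0.0304, avocado $0.0923.
Take 3 servings of strawberries: +237.0 mg vitamin C for $2.25 (total $2.25, still need 144.0 mg).
Take 1.8 servings of kale: +144.0 mg vitamin C for $1.53 (total $3.78, still need 0.0 mg).
Greedy by cheapest-per-mg is optimal for a single linear constraint, so the minimum cost is $3.78.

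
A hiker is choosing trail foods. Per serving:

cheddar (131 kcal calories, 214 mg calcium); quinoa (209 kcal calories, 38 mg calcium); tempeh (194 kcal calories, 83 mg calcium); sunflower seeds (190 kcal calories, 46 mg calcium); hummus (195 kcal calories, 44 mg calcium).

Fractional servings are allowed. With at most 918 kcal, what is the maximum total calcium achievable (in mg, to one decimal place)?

Calcium per kcal: cheddar 1.634, tempeh 0.4278, sunflower seeds 0.2421, hummus 0.2256, quinoa 0.1818.
With no serving limits, spend the whole calories allowance on cheddar: 918 kcal / 131 kcal × 214 mg = 1499.6 mg.

1499.6 mg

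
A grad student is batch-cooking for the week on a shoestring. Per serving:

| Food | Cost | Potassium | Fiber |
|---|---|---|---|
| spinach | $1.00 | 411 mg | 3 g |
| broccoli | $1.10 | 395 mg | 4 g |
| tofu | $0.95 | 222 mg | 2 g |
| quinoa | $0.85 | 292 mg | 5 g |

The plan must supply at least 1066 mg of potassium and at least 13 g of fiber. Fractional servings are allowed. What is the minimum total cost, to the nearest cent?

$2.85

The cheapest plan sits at a corner of the feasible region — with two constraints it uses at most two foods.
spinach only: max(1066/411, 13/3) = 4.333 servings → $4.33.
broccoli only: max(1066/395, 13/4) = 3.25 servings → $3.58.
tofu only: max(1066/222, 13/2) = 6.5 servings → $6.17.
quinoa only: max(1066/292, 13/5) = 3.651 servings → $3.10.
spinach + broccoli: the both-tight solution has a negative serving — not a feasible corner.
spinach + tofu: intersection lies outside the first quadrant.
spinach + quinoa with both tight: 1.301 servings and 1.819 servings → $2.85.
broccoli + tofu with both targets exact would need a negative amount; discard.
broccoli + quinoa with both tight: 1.901 servings and 1.079 servings → $3.01.
tofu + quinoa with both tight: 2.916 servings and 1.433 servings → $3.99.
Cheapest feasible corner: $2.85.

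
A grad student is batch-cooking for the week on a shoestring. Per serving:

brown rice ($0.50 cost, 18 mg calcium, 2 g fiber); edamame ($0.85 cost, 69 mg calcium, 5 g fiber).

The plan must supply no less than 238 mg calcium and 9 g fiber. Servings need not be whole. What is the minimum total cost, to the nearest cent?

$2.93

For a min-cost LP with two ≥-constraints, a basic feasible solution has at most two positive variables.
brown rice only: max(238/18, 9/2) = 13.22 servings → $6.61.
edamame only: max(238/69, 9/5) = 3.449 servings → $2.93.
brown rice + edamame: the both-tight solution has a negative serving — not a feasible corner.
So the least-cost plan costs $2.93.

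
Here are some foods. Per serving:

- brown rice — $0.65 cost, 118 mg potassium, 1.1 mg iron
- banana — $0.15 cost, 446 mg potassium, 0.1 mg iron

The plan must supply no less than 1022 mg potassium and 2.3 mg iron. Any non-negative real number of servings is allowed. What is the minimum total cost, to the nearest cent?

brown rice only: max(1022/118, 2.3/1.1) = 8.661 servings → $5.63.
banana only: max(1022/446, 2.3/0.1) = 23 servings → $3.45.
brown rice + banana with both tight: 1.929 servings and 1.781 servings → $1.52.
So the least-cost plan costs $1.52.

$1.52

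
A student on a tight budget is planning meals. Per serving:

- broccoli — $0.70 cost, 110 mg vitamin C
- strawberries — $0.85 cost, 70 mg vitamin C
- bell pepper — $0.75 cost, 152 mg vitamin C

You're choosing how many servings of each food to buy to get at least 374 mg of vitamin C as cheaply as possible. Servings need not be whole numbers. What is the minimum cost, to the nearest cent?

Cost per mg of vitamin C: bell pepper $0.0049, broccoli $0.0064, strawberries $0.0121.
With no serving limits, use only bell pepper: 374 mg / 152 mg = 2.461 servings × $0.75 = $1.85.

$1.85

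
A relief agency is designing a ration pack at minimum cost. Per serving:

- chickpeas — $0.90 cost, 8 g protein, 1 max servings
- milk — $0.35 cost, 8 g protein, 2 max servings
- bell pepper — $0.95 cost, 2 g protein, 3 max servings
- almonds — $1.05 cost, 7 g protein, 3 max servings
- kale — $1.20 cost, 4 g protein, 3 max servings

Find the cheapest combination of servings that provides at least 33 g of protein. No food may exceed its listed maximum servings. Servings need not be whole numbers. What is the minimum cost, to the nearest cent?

Cost per g of protein: milk $0.0437, chickpeas $0.1125, almonds $0.1500, kale $0.3000, bell pepper $0.4750.
Take 2 servings of milk: +16.0 g protein for $0.70 (total $0.70, still need 17.0 g).
Take 1 serving of chickpeas: +8.0 g protein for $0.90 (total $1.60, still need 9.0 g).
Take 1.286 servings of almonds: +9.0 g protein for $1.35 (total $2.95, still need 0.0 g).
Filling from the cheapest source first is optimal under one linear minimum: $2.95.

$2.95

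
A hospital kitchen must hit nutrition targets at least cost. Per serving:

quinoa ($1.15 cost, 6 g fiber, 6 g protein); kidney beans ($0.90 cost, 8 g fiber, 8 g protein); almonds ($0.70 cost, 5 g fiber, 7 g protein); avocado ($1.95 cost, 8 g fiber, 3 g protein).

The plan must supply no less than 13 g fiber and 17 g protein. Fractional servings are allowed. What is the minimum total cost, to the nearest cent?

$1.74

A basic optimal solution has at most two foods positive. Try each food alone and each pair with both targets met exactly.
quinoa only: max(13/6, 17/6) = 2.833 servings → $3.26.
kidney beans only: max(13/8, 17/8) = 2.125 servings → $1.91.
almonds only: max(13/5, 17/7) = 2.6 servings → $1.82.
avocado only: max(13/8, 17/3) = 5.667 servings → $11.05.
quinoa + kidney beans (both tight): parallel constraints — no distinct corner.
quinoa + almonds with both tight: 0.5 servings and 2 servings → $1.98.
quinoa + avocado: intersection lies outside the first quadrant.
kidney beans + almonds with both tight: 0.375 servings and 2 servings → $1.74.
kidney beans + avocado: intersection lies outside the first quadrant.
almonds + avocado with both tight: 2.366 servings and 0.1463 servings → $1.94.
Cheapest feasible corner: $1.74.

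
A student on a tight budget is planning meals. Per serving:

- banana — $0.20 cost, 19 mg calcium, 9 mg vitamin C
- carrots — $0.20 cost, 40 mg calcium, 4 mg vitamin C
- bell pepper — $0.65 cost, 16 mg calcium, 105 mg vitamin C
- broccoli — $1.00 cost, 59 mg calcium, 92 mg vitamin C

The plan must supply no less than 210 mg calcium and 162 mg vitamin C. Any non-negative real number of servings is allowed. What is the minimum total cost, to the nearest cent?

$1.83

An LP optimum is at a vertex; with two nutrient constraints at most two foods are used. Check each candidate.
banana only: max(210/19, 162/9) = 18 servings → $3.60.
carrots only: max(210/40, 162/4) = 40.5 servings → $8.10.
bell pepper only: max(210/16, 162/105) = 13.12 servings → $8.53.
broccoli only: max(210/59, 162/92) = 3.559 servings → $3.56.
banana + carrots with both targets exact would need a negative amount; discard.
banana + bell pepper with both tight: 10.51 servings and 0.6418 servings → $2.52.
banana + broccoli with both tight: 8.021 servings and 0.9762 servings → $2.58.
carrots + bell pepper with both tight: 4.705 servings and 1.364 servings → $1.83.
carrots + broccoli with both tight: 2.834 servings and 1.638 servings → $2.20.
bell pepper + broccoli with both targets exact would need a negative amount; discard.
The minimum over all feasible corners is $1.83.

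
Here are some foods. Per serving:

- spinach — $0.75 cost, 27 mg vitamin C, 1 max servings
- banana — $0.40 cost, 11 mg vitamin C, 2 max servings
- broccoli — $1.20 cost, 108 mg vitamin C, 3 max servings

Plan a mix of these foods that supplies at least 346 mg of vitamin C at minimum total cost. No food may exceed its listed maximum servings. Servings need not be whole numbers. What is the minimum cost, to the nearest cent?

$4.21

Cost per mg of vitamin C: broccoli $0.0111, spinach $0.0278, banana $0.0364.
Take 3 servings of broccoli: +324.0 mg vitamin C for $3.60 (total $3.60, still need 22.0 mg).
Take 0.8148 servings of spinach: +22.0 mg vitamin C for $0.61 (total $4.21, still need 0.0 mg).
Greedy by cheapest-per-mg is optimal for a single linear constraint, so the minimum cost is $4.21.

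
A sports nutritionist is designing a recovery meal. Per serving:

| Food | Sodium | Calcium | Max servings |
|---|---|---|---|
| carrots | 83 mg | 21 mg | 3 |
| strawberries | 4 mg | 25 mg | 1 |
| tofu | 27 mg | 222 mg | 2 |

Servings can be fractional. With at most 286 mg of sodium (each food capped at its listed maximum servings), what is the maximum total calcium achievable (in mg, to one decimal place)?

Calcium per mg sodium: tofu 8.222, strawberries 6.25, carrots 0.253.
Take 2 servings of tofu: uses 54 mg sodium, +444.0 mg calcium (running total 444.0 mg).
Take 1 serving of strawberries: uses 4 mg sodium, +25.0 mg calcium (running total 469.0 mg).
Take 2.747 servings of carrots: uses 228 mg sodium, +57.7 mg calcium (running total 526.7 mg).
Greedy by best ratio exhausts the sodium allowance optimally: 526.7 mg.

526.7 mg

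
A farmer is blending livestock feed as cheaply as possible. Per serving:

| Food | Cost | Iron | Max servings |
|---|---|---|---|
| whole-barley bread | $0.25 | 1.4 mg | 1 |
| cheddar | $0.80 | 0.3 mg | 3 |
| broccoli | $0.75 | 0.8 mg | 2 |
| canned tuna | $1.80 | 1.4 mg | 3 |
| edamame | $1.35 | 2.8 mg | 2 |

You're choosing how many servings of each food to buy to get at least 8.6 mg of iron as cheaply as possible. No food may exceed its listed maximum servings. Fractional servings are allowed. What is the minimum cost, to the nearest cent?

$4.45

Cost per mg of iron: whole-barley bread $0.1786, edamame $0.4821, broccoli $0.9375, canned tuna $1.2857, cheddar $2.6667.
Take 1 serving of whole-barley bread: +1.4 mg iron for $0.25 (total $0.25, still need 7.2 mg).
Take 2 servings of edamame: +5.6 mg iron for $2.70 (total $2.95, still need 1.6 mg).
Take 2 servings of broccoli: +1.6 mg iron for $1.50 (total $4.45, still need 0.0 mg).
Filling from the cheapest source first is optimal under one linear minimum: $4.45.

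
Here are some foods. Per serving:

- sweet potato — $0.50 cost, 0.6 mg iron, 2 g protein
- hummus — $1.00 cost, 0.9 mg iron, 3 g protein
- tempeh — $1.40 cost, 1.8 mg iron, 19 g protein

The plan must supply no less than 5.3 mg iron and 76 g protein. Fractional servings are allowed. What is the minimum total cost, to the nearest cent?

$5.60

Two binding constraints pin down two serving amounts, so the optimal mix uses at most two foods. The candidates are each food alone (scaled to the tighter of iron/protein) and each pair with both constraints tight.
sweet potato only: max(5.3/0.6, 76/2) = 38 servings → $19.00.
hummus only: max(5.3/0.9, 76/3) = 25.33 servings → $25.33.
tempeh only: max(5.3/1.8, 76/19) = 4 servings → $5.60.
sweet potato + hummus (both tight): parallel constraints — no distinct corner.
sweet potato + tempeh: the both-tight solution has a negative serving — not a feasible corner.
hummus + tempeh with both targets exact would need a negative amount; discard.
The minimum over all feasible corners is $5.60.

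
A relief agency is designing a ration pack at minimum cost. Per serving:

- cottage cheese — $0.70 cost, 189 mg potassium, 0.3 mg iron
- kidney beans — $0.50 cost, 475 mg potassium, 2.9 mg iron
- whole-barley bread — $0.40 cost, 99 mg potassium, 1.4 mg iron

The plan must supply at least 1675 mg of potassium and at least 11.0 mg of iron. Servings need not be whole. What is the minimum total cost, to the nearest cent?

$1.90

A basic optimal solution has at most two foods positive. Try each food alone and each pair with both targets met exactly.
cottage cheese only: max(1675/189, 11.0/0.3) = 36.67 servings → $25.67.
kidney beans only: max(1675/475, 11.0/2.9) = 3.793 servings → $1.90.
whole-barley bread only: max(1675/99, 11.0/1.4) = 16.92 servings → $6.77.
cottage cheese + kidney beans: the both-tight solution has a negative serving — not a feasible corner.
cottage cheese + whole-barley bread with both tight: 5.347 servings and 6.711 servings → $6.43.
kidney beans + whole-barley bread with both tight: 3.324 servings and 0.9725 servings → $2.05.
So the least-cost plan costs $1.90.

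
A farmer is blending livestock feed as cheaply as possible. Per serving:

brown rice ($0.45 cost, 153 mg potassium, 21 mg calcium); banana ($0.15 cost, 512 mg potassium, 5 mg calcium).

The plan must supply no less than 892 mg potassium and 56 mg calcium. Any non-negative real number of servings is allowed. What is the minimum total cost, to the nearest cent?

$1.24

An LP optimum is at a vertex; with two nutrient constraints at most two foods are used. Check each candidate.
brown rice only: max(892/153, 56/21) = 5.83 servings → $2.62.
banana only: max(892/512, 56/5) = 11.2 servings → $1.68.
brown rice + banana with both tight: 2.424 servings and 1.018 servings → $1.24.
Cheapest feasible corner: $1.24.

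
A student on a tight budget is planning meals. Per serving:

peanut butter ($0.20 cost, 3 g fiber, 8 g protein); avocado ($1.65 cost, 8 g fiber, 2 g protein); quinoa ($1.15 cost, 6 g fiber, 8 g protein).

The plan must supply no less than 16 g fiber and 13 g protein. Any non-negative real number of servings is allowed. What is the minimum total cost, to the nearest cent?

$1.07

For a min-cost LP with two ≥-constraints, a basic feasible solution has at most two positive variables.
peanut butter only: max(16/3, 13/8) = 5.333 servings → $1.07.
avocado only: max(16/8, 13/2) = 6.5 servings → $10.72.
quinoa only: max(16/6, 13/8) = 2.667 servings → $3.07.
peanut butter + avocado with both tight: 1.241 servings and 1.534 servings → $2.78.
peanut butter + quinoa with both targets exact would need a negative amount; discard.
avocado + quinoa with both tight: 0.9615 servings and 1.385 servings → $3.18.
The minimum over all feasible corners is $1.07.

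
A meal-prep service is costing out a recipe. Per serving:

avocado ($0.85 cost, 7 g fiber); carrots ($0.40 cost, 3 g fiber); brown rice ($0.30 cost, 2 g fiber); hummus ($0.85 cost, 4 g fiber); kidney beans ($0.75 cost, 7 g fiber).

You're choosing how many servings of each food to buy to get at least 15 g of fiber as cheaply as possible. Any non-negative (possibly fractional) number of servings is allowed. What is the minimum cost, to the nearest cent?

Cost per g of fiber: kidney beans $0.1071, avocado $0.1214, carrots $0.1333, brown rice $0.1500, hummus $0.2125.
With no serving limits, use only kidney beans: 15 g / 7 g = 2.143 servings × $0.75 = $1.61.

$1.61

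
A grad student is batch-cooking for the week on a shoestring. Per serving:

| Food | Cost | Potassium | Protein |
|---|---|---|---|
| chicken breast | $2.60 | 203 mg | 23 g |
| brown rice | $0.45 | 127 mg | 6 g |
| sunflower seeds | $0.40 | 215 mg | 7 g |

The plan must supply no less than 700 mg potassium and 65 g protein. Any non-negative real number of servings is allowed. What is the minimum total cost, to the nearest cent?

Minimising a linear cost over {potassium ≥ 700, protein ≥ 65, servings ≥ 0} — the optimum is at a vertex, using one or two foods.
chicken breast only: max(700/203, 65/23) = 3.448 servings → $8.97.
brown rice only: max(700/127, 65/6) = 10.83 servings → $4.88.
sunflower seeds only: max(700/215, 65/7) = 9.286 servings → $3.71.
chicken breast + brown rice with both tight: 2.381 servings and 1.706 servings → $6.96.
chicken breast + sunflower seeds with both tight: 2.575 servings and 0.8243 servings → $7.03.
brown rice + sunflower seeds with both targets exact would need a negative amount; discard.
So the least-cost plan costs $3.71.

$3.71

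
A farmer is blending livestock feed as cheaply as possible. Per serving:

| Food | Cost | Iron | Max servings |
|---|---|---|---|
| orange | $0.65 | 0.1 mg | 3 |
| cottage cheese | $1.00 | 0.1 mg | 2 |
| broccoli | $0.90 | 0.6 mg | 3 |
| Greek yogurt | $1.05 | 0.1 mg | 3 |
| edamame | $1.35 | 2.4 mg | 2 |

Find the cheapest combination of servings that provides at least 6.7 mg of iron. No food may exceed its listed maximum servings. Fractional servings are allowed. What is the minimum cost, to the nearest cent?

Cost per mg of iron: edamame $0.5625, broccoli $1.5000, orange $6.5000, cottage cheese $10.0000, Greek yogurt $10.5000.
Take 2 servings of edamame: +4.8 mg iron for $2.70 (total $2.70, still need 1.9 mg).
Take 3 servings of broccoli: +1.8 mg iron for $2.70 (total $5.40, still need 0.1 mg).
Take 1 serving of orange: +0.1 mg iron for $0.65 (total $6.05, still need 0.0 mg).
Filling from the cheapest source first is optimal under one linear minimum: $6.05.

$6.05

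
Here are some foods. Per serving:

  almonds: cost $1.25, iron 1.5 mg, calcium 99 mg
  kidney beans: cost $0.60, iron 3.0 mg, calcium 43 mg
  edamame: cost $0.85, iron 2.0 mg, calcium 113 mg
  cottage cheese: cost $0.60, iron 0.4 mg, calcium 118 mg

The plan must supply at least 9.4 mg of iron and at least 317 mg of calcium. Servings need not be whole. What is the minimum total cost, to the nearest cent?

This is a tiny linear program; its minimum lies at a vertex of the feasible set. List the vertices and price them.
almonds only: max(9.4/1.5, 317/99) = 6.267 servings → $7.83.
kidney beans only: max(9.4/3.0, 317/43) = 7.372 servings → $4.42.
edamame only: max(9.4/2.0, 317/113) = 4.7 servings → $4.00.
cottage cheese only: max(9.4/0.4, 317/118) = 23.5 servings → $14.10.
almonds + kidney beans with both tight: 2.352 servings and 1.957 servings → $4.11.
almonds + edamame: intersection lies outside the first quadrant.
almonds + cottage cheese: intersection lies outside the first quadrant.
kidney beans + edamame with both tight: 1.692 servings and 2.161 servings → $2.85.
kidney beans + cottage cheese with both tight: 2.917 servings and 1.624 servings → $2.72.
edamame + cottage cheese: the both-tight solution has a negative serving — not a feasible corner.
So the least-cost plan costs $2.72.

$2.72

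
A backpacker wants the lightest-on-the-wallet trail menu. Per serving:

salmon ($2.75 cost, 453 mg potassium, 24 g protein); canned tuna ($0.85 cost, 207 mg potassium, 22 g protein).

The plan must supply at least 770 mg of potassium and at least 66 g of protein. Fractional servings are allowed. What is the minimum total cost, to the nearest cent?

Compare the cost at each extreme point of the feasible region.
salmon only: max(770/453, 66/24) = 2.75 servings → $7.56.
canned tuna only: max(770/207, 66/22) = 3.72 servings → $3.16.
salmon + canned tuna with both tight: 0.6559 servings and 2.285 servings → $3.75.
The minimum over all feasible corners is $3.16.

$3.16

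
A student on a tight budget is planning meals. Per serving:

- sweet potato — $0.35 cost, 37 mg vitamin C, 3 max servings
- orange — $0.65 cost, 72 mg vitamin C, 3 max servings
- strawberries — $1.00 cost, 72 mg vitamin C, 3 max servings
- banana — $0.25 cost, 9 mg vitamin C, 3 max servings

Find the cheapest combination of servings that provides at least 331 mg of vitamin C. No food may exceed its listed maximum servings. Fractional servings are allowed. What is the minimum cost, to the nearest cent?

$3.06

Cost per mg of vitamin C: orange $0.0090, sweet potato $0.0095, strawberries $0.0139, banana $0.0278.
Take 3 servings of orange: +216.0 mg vitamin C for $1.95 (total $1.95, still need 115.0 mg).
Take 3 servings of sweet potato: +111.0 mg vitamin C for $1.05 (total $3.00, still need 4.0 mg).
Take 0.05556 servings of strawberries: +4.0 mg vitamin C for $0.06 (total $3.06, still need 0.0 mg).
Greedy by cheapest-per-mg is optimal for a single linear constraint, so the minimum cost is $3.06.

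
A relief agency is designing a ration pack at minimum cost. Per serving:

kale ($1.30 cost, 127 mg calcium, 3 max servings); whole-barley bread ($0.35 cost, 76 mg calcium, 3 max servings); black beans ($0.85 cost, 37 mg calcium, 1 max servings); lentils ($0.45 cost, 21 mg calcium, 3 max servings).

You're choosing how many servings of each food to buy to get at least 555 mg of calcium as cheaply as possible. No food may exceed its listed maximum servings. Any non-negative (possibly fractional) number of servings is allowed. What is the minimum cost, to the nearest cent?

$4.40

Cost per mg of calcium: whole-barley bread $0.0046, kale $0.0102, lentils $0.0214, black beans $0.0230.
Take 3 servings of whole-barley bread: +228.0 mg calcium for $1.05 (total $1.05, still need 327.0 mg).
Take 2.575 servings of kale: +327.0 mg calcium for $3.35 (total $4.40, still need 0.0 mg).
Filling from the cheapest source first is optimal under one linear minimum: $4.40.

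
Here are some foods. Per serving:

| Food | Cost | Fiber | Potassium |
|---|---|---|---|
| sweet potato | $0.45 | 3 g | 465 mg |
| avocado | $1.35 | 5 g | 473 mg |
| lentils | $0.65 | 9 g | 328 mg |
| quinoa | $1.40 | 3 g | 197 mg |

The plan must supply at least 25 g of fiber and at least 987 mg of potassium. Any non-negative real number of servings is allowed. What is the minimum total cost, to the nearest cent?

$1.86

At the optimum either one food covers both requirements or two foods hit both targets exactly; no other combination can be cheaper.
sweet potato only: max(25/3, 987/465) = 8.333 servings → $3.75.
avocado only: max(25/5, 987/473) = 5 servings → $6.75.
lentils only: max(25/9, 987/328) = 3.009 servings → $1.96.
quinoa only: max(25/3, 987/197) = 8.333 servings → $11.67.
sweet potato + avocado with both targets exact would need a negative amount; discard.
sweet potato + lentils with both tight: 0.2134 servings and 2.707 servings → $1.86.
sweet potato + quinoa: intersection lies outside the first quadrant.
avocado + lentils with both tight: 0.261 servings and 2.633 servings → $2.06.
avocado + quinoa with both targets exact would need a negative amount; discard.
lentils + quinoa with both tight: 2.489 servings and 0.8657 servings → $2.83.
So the least-cost plan costs $1.86.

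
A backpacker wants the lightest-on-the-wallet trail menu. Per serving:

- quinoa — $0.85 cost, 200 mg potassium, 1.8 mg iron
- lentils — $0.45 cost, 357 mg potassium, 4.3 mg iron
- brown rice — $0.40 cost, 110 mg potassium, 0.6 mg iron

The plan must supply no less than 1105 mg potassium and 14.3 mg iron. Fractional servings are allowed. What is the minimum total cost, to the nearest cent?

$1.50

With two linear requirements the optimum uses one or two foods; enumerate the corners.
quinoa only: max(1105/200, 14.3/1.8) = 7.944 servings → $6.75.
lentils only: max(1105/357, 14.3/4.3) = 3.326 servings → $1.50.
brown rice only: max(1105/110, 14.3/0.6) = 23.83 servings → $9.53.
quinoa + lentils: the both-tight solution has a negative serving — not a feasible corner.
quinoa + brown rice: intersection lies outside the first quadrant.
lentils + brown rice with both targets exact would need a negative amount; discard.
So the least-cost plan costs $1.50.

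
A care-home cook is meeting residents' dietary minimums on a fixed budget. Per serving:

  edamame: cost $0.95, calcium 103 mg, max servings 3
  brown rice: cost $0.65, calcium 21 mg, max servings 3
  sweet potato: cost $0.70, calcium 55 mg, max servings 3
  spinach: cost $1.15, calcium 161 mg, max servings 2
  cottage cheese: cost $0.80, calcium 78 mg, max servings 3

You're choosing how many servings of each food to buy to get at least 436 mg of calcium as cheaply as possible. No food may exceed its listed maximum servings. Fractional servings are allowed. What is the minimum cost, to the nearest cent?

$3.35

Cost per mg of calcium: spinach $0.0071, edamame $0.0092, cottage cheese $0.0103, sweet potato $0.0127, brown rice $0.0310.
Take 2 servings of spinach: +322.0 mg calcium for $2.30 (total $2.30, still need 114.0 mg).
Take 1.107 servings of edamame: +114.0 mg calcium for $1.05 (total $3.35, still need 0.0 mg).
Filling from the cheapest source first is optimal under one linear minimum: $3.35.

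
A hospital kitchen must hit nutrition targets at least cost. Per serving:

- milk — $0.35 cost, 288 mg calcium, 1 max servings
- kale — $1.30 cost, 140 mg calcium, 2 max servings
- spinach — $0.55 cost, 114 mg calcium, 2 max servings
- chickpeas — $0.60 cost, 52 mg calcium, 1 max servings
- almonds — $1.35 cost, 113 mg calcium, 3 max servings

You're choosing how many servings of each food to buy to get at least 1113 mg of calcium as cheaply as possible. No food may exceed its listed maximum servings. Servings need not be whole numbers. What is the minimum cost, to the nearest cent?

Cost per mg of calcium: milk $0.0012, spinach $0.0048, kale $0.0093, chickpeas $0.0115, almonds $0.0119.
Take 1 serving of milk: +288.0 mg calcium for $0.35 (total $0.35, still need 825.0 mg).
Take 2 servings of spinach: +228.0 mg calcium for $1.10 (total $1.45, still need 597.0 mg).
Take 2 servings of kale: +280.0 mg calcium for $2.60 (total $4.05, still need 317.0 mg).
Take 1 serving of chickpeas: +52.0 mg calcium for $0.60 (total $4.65, still need 265.0 mg).
Take 2.345 servings of almonds: +265.0 mg calcium for $3.17 (total $7.82, still need 0.0 mg).
Filling from the cheapest source first is optimal under one linear minimum: $7.82.

$7.82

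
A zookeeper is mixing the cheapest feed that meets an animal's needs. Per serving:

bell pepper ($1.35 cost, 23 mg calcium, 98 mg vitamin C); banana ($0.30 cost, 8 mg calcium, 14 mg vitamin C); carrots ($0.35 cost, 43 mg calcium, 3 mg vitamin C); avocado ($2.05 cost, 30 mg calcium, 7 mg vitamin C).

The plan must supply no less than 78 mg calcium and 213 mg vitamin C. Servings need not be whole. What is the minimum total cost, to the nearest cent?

bell pepper only: max(78/23, 213/98) = 3.391 servings → $4.58.
banana only: max(78/8, 213/14) = 15.21 servings → $4.56.
carrots only: max(78/43, 213/3) = 71 servings → $24.85.
avocado only: max(78/30, 213/7) = 30.43 servings → $62.38.
bell pepper + banana with both tight: 1.325 servings and 5.942 servings → $3.57.
bell pepper + carrots with both tight: 2.153 servings and 0.6622 servings → $3.14.
bell pepper + avocado with both tight: 2.103 servings and 0.9878 servings → $4.86.
banana + carrots: the both-tight solution has a negative serving — not a feasible corner.
banana + avocado: intersection lies outside the first quadrant.
carrots + avocado: the both-tight solution has a negative serving — not a feasible corner.
So the least-cost plan costs $3.14.

$3.14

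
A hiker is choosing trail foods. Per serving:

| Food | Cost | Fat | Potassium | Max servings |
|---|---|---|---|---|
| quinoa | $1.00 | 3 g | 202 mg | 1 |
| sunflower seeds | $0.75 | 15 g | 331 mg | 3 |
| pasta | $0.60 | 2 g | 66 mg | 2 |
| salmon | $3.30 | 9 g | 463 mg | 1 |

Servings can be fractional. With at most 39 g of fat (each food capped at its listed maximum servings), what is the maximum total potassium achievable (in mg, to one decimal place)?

Potassium per g fat: quinoa 67.33, salmon 51.44, pasta 33, sunflower seeds 22.07.
Take 1 serving of quinoa: uses 3 g fat, +202.0 mg potassium (running total 202.0 mg).
Take 1 serving of salmon: uses 9 g fat, +463.0 mg potassium (running total 665.0 mg).
Take 2 servings of pasta: uses 4 g fat, +132.0 mg potassium (running total 797.0 mg).
Take 1.533 servings of sunflower seeds: uses 23 g fat, +507.5 mg potassium (running total 1304.5 mg).
Filling greedily by potassium-per-g fat is optimal for one linear limit, giving 1304.5 mg.

1304.5 mg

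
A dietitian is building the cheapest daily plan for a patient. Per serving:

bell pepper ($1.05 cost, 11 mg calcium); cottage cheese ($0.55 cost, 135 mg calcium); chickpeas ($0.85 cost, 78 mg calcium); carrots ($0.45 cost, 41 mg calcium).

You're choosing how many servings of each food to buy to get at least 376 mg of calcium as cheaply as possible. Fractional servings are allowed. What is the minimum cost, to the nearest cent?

$1.53

Cost per mg of calcium: cottage cheese $0.0041, chickpeas $0.0109, carrots $0.0110, bell pepper $0.0955.
With no serving limits, use only cottage cheese: 376 mg / 135 mg = 2.785 servings × $0.55 = $1.53.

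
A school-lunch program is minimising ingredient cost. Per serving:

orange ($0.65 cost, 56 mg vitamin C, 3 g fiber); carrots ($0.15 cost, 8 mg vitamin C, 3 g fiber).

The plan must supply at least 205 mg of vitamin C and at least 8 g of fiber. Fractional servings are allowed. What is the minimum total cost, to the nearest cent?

$2.38

Compare the cost at each extreme point of the feasible region.
orange only: max(205/56, 8/3) = 3.661 servings → $2.38.
carrots only: max(205/8, 8/3) = 25.62 servings → $3.84.
orange + carrots: the both-tight solution has a negative serving — not a feasible corner.
Cheapest feasible corner: $2.38.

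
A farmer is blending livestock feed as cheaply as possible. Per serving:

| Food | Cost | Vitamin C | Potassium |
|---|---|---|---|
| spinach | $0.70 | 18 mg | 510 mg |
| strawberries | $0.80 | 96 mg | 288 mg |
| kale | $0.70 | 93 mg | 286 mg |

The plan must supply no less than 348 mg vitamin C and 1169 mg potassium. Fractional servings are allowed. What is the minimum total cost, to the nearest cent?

At the optimum either one food covers both requirements or two foods hit both targets exactly; no other combination can be cheaper.
spinach only: max(348/18, 1169/510) = 19.33 servings → $13.53.
strawberries only: max(348/96, 1169/288) = 4.059 servings → $3.25.
kale only: max(348/93, 1169/286) = 4.087 servings → $2.86.
spinach + strawberries with both tight: 0.2741 servings and 3.574 servings → $3.05.
spinach + kale with both tight: 0.2173 servings and 3.7 servings → $2.74.
strawberries + kale: the both-tight solution has a negative serving — not a feasible corner.
The minimum over all feasible corners is $2.74.

$2.74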